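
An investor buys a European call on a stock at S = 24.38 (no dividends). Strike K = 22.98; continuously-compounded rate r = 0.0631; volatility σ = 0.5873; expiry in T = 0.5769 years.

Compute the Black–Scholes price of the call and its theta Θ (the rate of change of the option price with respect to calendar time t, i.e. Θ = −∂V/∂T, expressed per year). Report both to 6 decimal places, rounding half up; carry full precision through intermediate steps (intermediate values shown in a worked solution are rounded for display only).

price = 5.309848
Θ = -4.111699

σ√T = 0.5873·√0.5769 = 0.446077
d₁ = (ln(S/K) + (r+σ²/2)T) / (σ√T) = (ln(24.38/22.98) + (0.0631+0.5873²/2)·0.5769) / 0.446077 = (0.059139 + 0.135895) / 0.446077 = 0.437220
d₂ = d₁ − σ√T = 0.437220 − 0.446077 = -0.008858
e^{−rT} = e^{−0.0631·0.5769} = 0.964252
N(d₁) = 0.669024,  N(d₂) = 0.496466
Call price V = S·N(d₁) − K·e^{−rT}·N(d₂) = 16.310804 − 11.000955 = 5.309848
φ(d₁) = (1/√(2π))·e^{−d₁²/2} = 0.362577
Θ = −S·φ(d₁)·σ/(2√T) − r·K·e^{−rT}·N(d₂) = −3.417539 − 0.694160 = -4.111699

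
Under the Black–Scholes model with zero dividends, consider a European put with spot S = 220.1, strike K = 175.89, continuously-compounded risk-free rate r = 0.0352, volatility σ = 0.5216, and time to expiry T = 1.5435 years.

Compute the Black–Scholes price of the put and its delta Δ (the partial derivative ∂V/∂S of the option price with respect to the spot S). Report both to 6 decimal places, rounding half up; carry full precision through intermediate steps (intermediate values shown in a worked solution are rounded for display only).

σ√T = 0.5216·√1.5435 = 0.648024
d₁ = (ln(S/K) + (r+σ²/2)T) / (σ√T) = (ln(220.1/175.89) + (0.0352+0.5216²/2)·1.5435) / 0.648024 = (0.224223 + 0.264299) / 0.648024 = 0.753864
d₂ = d₁ − σ√T = 0.753864 − 0.648024 = 0.105840
e^{−rT} = e^{−0.0352·1.5435} = 0.947118
N(−d₁) = 0.225465,  N(−d₂) = 0.457855
Put price V = K·e^{−rT}·N(−d₂) − S·N(−d₁) = 76.273368 − 49.624944 = 26.648425
Δ = −N(−d₁) = -0.225465

price = 26.648425
Δ = -0.225465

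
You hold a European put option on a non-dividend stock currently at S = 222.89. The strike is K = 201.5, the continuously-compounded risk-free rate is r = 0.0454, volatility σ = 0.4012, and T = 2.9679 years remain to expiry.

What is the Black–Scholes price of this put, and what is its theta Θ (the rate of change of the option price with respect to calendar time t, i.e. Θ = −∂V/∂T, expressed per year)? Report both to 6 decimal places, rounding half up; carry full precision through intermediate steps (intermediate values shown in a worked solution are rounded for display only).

price = 33.502412
Θ = -4.167949

σ√T = 0.4012·√2.9679 = 0.691171
d₁ = (ln(S/K) + (r+σ²/2)T) / (σ√T) = (ln(222.89/201.5) + (0.0454+0.4012²/2)·2.9679) / 0.691171 = (0.100889 + 0.373601) / 0.691171 = 0.686502
d₂ = d₁ − σ√T = 0.686502 − 0.691171 = -0.004669
e^{−rT} = e^{−0.0454·2.9679} = 0.873941
N(−d₁) = 0.246198,  N(−d₂) = 0.501863
Put price V = K·e^{−rT}·N(−d₂) − S·N(−d₁) = 88.377545 − 54.875134 = 33.502412
φ(d₁) = (1/√(2π))·e^{−d₁²/2} = 0.315190
Θ = −S·φ(d₁)·σ/(2√T) + r·K·e^{−rT}·N(−d₂) = −8.180290 + 4.012341 = -4.167949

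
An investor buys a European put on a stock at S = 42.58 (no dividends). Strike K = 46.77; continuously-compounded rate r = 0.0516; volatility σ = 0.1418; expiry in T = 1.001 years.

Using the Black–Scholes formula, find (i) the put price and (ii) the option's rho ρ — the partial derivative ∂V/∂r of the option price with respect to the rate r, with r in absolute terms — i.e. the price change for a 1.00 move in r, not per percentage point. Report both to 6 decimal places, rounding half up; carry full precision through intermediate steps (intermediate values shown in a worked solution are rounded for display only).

σ√T = 0.1418·√1.001 = 0.141871
d₁ = (ln(S/K) + (r+σ²/2)T) / (σ√T) = (ln(42.58/46.77) + (0.0516+0.1418²/2)·1.001) / 0.141871 = (-0.093857 + 0.061715) / 0.141871 = -0.226558
d₂ = d₁ − σ√T = -0.226558 − 0.141871 = -0.368429
e^{−rT} = e^{−0.0516·1.001} = 0.949660
N(−d₁) = 0.589616,  N(−d₂) = 0.643723
Put price V = K·e^{−rT}·N(−d₂) − S·N(−d₁) = 28.591351 − 25.105867 = 3.485483
ρ = −K·T·e^{−rT}·N(−d₂) = -28.619942

price = 3.485483
ρ = -28.619942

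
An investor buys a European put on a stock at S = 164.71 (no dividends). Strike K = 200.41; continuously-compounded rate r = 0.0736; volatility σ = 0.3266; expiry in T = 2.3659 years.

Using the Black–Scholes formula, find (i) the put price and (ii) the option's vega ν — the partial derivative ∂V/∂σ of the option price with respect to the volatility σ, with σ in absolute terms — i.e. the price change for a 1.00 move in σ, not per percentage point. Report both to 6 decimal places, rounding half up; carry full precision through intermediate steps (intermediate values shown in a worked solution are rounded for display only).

price = 34.897320
ν = 98.923085

σ√T = 0.3266·√2.3659 = 0.502359
d₁ = (ln(S/K) + (r+σ²/2)T) / (σ√T) = (ln(164.71/200.41) + (0.0736+0.3266²/2)·2.3659) / 0.502359 = (-0.196179 + 0.300313) / 0.502359 = 0.207289
d₂ = d₁ − σ√T = 0.207289 − 0.502359 = -0.295070
e^{−rT} = e^{−0.0736·2.3659} = 0.840187
N(−d₁) = 0.417892,  N(−d₂) = 0.616030
Put price V = K·e^{−rT}·N(−d₂) − S·N(−d₁) = 103.728302 − 68.830983 = 34.897320
φ(d₁) = (1/√(2π))·e^{−d₁²/2} = 0.390463
ν = S·φ(d₁)·√T = 98.923085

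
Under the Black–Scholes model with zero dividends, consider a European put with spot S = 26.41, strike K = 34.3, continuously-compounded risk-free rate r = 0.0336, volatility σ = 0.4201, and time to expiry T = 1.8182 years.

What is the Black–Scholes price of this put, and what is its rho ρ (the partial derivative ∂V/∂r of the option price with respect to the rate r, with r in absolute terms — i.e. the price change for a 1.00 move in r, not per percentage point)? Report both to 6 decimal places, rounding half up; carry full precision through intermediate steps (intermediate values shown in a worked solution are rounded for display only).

price = 9.863702
ρ = -43.290703

σ√T = 0.4201·√1.8182 = 0.566466
d₁ = (ln(S/K) + (r+σ²/2)T) / (σ√T) = (ln(26.41/34.3) + (0.0336+0.4201²/2)·1.8182) / 0.566466 = (-0.261403 + 0.221533) / 0.566466 = -0.070383
d₂ = d₁ − σ√T = -0.070383 − 0.566466 = -0.636848
e^{−rT} = e^{−0.0336·1.8182} = 0.940737
N(−d₁) = 0.528056,  N(−d₂) = 0.737888
Put price V = K·e^{−rT}·N(−d₂) − S·N(−d₁) = 23.809649 − 13.945947 = 9.863702
ρ = −K·T·e^{−rT}·N(−d₂) = -43.290703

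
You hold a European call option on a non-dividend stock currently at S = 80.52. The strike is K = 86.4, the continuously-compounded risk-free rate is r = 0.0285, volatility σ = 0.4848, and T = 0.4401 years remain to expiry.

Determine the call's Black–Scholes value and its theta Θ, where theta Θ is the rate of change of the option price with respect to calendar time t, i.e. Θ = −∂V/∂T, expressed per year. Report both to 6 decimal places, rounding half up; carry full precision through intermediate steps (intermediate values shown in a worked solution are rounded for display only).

σ√T = 0.4848·√0.4401 = 0.321616
d₁ = (ln(S/K) + (r+σ²/2)T) / (σ√T) = (ln(80.52/86.4) + (0.0285+0.4848²/2)·0.4401) / 0.321616 = (-0.070482 + 0.064261) / 0.321616 = -0.019342
d₂ = d₁ − σ√T = -0.019342 − 0.321616 = -0.340958
e^{−rT} = e^{−0.0285·0.4401} = 0.987535
N(d₁) = 0.492284,  N(d₂) = 0.366567
Call price V = S·N(d₁) − K·e^{−rT}·N(d₂) = 39.638725 − 31.276662 = 8.362063
φ(d₁) = (1/√(2π))·e^{−d₁²/2} = 0.398868
Θ = −S·φ(d₁)·σ/(2√T) − r·K·e^{−rT}·N(d₂) = −11.735174 − 0.891385 = -12.626559

price = 8.362063
Θ = -12.626559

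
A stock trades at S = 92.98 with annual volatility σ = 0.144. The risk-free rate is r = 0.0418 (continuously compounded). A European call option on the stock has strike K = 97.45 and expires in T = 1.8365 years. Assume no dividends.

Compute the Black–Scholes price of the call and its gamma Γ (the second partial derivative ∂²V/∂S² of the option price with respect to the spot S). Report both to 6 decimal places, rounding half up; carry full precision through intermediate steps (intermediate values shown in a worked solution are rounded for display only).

σ√T = 0.144·√1.8365 = 0.195145
d₁ = (ln(S/K) + (r+σ²/2)T) / (σ√T) = (ln(92.98/97.45) + (0.0418+0.144²/2)·1.8365) / 0.195145 = (-0.046955 + 0.095807) / 0.195145 = 0.250334
d₂ = d₁ − σ√T = 0.250334 − 0.195145 = 0.055189
e^{−rT} = e^{−0.0418·1.8365} = 0.926107
N(d₁) = 0.598836,  N(d₂) = 0.522006
Call price V = S·N(d₁) − K·e^{−rT}·N(d₂) = 55.679728 − 47.110579 = 8.569149
φ(d₁) = (1/√(2π))·e^{−d₁²/2} = 0.386636
Γ = φ(d₁) / (S·σ·√T) = 0.021309

price = 8.569149
Γ = 0.021309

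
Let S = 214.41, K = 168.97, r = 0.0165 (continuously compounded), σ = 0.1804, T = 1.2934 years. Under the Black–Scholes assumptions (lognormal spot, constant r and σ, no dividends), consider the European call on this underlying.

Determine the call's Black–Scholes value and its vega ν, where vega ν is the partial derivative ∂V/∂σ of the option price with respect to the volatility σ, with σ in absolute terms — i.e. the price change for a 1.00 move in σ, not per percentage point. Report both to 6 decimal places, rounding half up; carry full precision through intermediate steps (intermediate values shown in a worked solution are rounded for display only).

price = 50.895491
ν = 38.191191

σ√T = 0.1804·√1.2934 = 0.205165
d₁ = (ln(S/K) + (r+σ²/2)T) / (σ√T) = (ln(214.41/168.97) + (0.0165+0.1804²/2)·1.2934) / 0.205165 = (0.238169 + 0.042387) / 0.205165 = 1.367468
d₂ = d₁ − σ√T = 1.367468 − 0.205165 = 1.162303
e^{−rT} = e^{−0.0165·1.2934} = 0.978885
N(d₁) = 0.914261,  N(d₂) = 0.877444
Call price V = S·N(d₁) − K·e^{−rT}·N(d₂) = 196.026618 − 145.131127 = 50.895491
φ(d₁) = (1/√(2π))·e^{−d₁²/2} = 0.156622
ν = S·φ(d₁)·√T = 38.191191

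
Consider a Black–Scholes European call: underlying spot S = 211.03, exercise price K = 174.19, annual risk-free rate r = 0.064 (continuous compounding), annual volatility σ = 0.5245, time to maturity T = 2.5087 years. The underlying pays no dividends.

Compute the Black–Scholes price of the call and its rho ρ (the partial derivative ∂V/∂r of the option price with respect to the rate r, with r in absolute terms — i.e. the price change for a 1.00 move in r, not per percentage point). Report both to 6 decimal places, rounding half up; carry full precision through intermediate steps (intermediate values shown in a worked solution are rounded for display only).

σ√T = 0.5245·√2.5087 = 0.830749
d₁ = (ln(S/K) + (r+σ²/2)T) / (σ√T) = (ln(211.03/174.19) + (0.064+0.5245²/2)·2.5087) / 0.830749 = (0.191854 + 0.505629) / 0.830749 = 0.839583
d₂ = d₁ − σ√T = 0.839583 − 0.830749 = 0.008834
e^{−rT} = e^{−0.064·2.5087} = 0.851669
N(d₁) = 0.799429,  N(d₂) = 0.503524
Call price V = S·N(d₁) − K·e^{−rT}·N(d₂) = 168.703453 − 74.698947 = 94.004505
ρ = K·T·e^{−rT}·N(d₂) = 187.397249

price = 94.004505
ρ = 187.397249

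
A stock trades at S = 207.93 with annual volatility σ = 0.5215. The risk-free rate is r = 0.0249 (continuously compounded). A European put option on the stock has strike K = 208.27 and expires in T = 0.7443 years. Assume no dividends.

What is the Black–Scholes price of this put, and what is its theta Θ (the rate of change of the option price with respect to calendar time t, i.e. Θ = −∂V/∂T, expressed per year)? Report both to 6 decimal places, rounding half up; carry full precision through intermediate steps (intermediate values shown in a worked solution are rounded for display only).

σ√T = 0.5215·√0.7443 = 0.449913
d₁ = (ln(S/K) + (r+σ²/2)T) / (σ√T) = (ln(207.93/208.27) + (0.0249+0.5215²/2)·0.7443) / 0.449913 = (-0.001634 + 0.119744) / 0.449913 = 0.262518
d₂ = d₁ − σ√T = 0.262518 − 0.449913 = -0.187395
e^{−rT} = e^{−0.0249·0.7443} = 0.981638
N(−d₁) = 0.396461,  N(−d₂) = 0.574325
Put price V = K·e^{−rT}·N(−d₂) − S·N(−d₁) = 117.418180 − 82.436185 = 34.981995
φ(d₁) = (1/√(2π))·e^{−d₁²/2} = 0.385430
Θ = −S·φ(d₁)·σ/(2√T) + r·K·e^{−rT}·N(−d₂) = −24.222152 + 2.923713 = -21.298439

price = 34.981995
Θ = -21.298439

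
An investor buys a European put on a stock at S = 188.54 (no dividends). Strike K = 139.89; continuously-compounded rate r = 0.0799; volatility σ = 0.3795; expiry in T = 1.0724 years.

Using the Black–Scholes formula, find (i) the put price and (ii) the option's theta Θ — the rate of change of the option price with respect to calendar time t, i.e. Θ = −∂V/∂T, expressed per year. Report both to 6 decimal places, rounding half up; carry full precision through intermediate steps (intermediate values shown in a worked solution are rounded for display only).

price = 5.252793
Θ = -4.688587

σ√T = 0.3795·√1.0724 = 0.392998
d₁ = (ln(S/K) + (r+σ²/2)T) / (σ√T) = (ln(188.54/139.89) + (0.0799+0.3795²/2)·1.0724) / 0.392998 = (0.298454 + 0.162908) / 0.392998 = 1.173956
d₂ = d₁ − σ√T = 1.173956 − 0.392998 = 0.780958
e^{−rT} = e^{−0.0799·1.0724} = 0.917884
N(−d₁) = 0.120206,  N(−d₂) = 0.217414
Put price V = K·e^{−rT}·N(−d₂) − S·N(−d₁) = 27.916493 − 22.663699 = 5.252793
φ(d₁) = (1/√(2π))·e^{−d₁²/2} = 0.200283
Θ = −S·φ(d₁)·σ/(2√T) + r·K·e^{−rT}·N(−d₂) = −6.919115 + 2.230528 = -4.688587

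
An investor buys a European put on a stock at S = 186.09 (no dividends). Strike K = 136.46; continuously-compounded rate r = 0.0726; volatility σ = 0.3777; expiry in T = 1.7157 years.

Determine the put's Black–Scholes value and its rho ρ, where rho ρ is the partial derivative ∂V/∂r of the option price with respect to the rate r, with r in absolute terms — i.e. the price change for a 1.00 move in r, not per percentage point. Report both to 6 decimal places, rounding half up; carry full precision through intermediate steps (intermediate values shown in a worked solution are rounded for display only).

price = 7.591017
ρ = -54.546192

σ√T = 0.3777·√1.7157 = 0.494729
d₁ = (ln(S/K) + (r+σ²/2)T) / (σ√T) = (ln(186.09/136.46) + (0.0726+0.3777²/2)·1.7157) / 0.494729 = (0.310199 + 0.246938) / 0.494729 = 1.126146
d₂ = d₁ − σ√T = 1.126146 − 0.494729 = 0.631416
e^{−rT} = e^{−0.0726·1.7157} = 0.882885
N(−d₁) = 0.130052,  N(−d₂) = 0.263884
Put price V = K·e^{−rT}·N(−d₂) − S·N(−d₁) = 31.792383 − 24.201366 = 7.591017
ρ = −K·T·e^{−rT}·N(−d₂) = -54.546192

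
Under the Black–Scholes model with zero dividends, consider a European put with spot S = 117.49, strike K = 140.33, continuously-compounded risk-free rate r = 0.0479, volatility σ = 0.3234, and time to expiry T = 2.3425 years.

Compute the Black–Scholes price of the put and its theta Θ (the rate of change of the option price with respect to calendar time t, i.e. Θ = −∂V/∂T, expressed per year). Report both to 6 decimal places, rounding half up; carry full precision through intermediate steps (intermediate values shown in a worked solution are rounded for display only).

price = 27.917621
Θ = -1.026321

σ√T = 0.3234·√2.3425 = 0.494971
d₁ = (ln(S/K) + (r+σ²/2)T) / (σ√T) = (ln(117.49/140.33) + (0.0479+0.3234²/2)·2.3425) / 0.494971 = (-0.177644 + 0.234704) / 0.494971 = 0.115280
d₂ = d₁ − σ√T = 0.115280 − 0.494971 = -0.379691
e^{−rT} = e^{−0.0479·2.3425} = 0.893860
N(−d₁) = 0.454112,  N(−d₂) = 0.647913
Put price V = K·e^{−rT}·N(−d₂) − S·N(−d₁) = 81.271183 − 53.353562 = 27.917621
φ(d₁) = (1/√(2π))·e^{−d₁²/2} = 0.396300
Θ = −S·φ(d₁)·σ/(2√T) + r·K·e^{−rT}·N(−d₂) = −4.919210 + 3.892890 = -1.026321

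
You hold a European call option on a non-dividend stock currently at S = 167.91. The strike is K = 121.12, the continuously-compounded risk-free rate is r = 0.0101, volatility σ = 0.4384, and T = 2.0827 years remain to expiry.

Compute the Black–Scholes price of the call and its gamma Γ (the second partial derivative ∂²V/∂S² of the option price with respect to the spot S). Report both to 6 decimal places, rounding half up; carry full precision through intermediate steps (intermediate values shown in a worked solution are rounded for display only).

price = 65.222822
Γ = 0.002581

σ√T = 0.4384·√2.0827 = 0.632680
d₁ = (ln(S/K) + (r+σ²/2)T) / (σ√T) = (ln(167.91/121.12) + (0.0101+0.4384²/2)·2.0827) / 0.632680 = (0.326646 + 0.221177) / 0.632680 = 0.865878
d₂ = d₁ − σ√T = 0.865878 − 0.632680 = 0.233198
e^{−rT} = e^{−0.0101·2.0827} = 0.979184
N(d₁) = 0.806721,  N(d₂) = 0.592196
Call price V = S·N(d₁) − K·e^{−rT}·N(d₂) = 135.456599 − 70.233777 = 65.222822
φ(d₁) = (1/√(2π))·e^{−d₁²/2} = 0.274224
Γ = φ(d₁) / (S·σ·√T) = 0.002581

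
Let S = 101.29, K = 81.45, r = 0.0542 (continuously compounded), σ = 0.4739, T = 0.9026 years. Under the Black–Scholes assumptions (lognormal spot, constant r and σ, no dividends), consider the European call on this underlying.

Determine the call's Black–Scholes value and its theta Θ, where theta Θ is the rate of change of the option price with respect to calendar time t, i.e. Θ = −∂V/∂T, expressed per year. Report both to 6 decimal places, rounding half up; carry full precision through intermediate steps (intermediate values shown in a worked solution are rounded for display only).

price = 30.446571
Θ = -9.917736

σ√T = 0.4739·√0.9026 = 0.450230
d₁ = (ln(S/K) + (r+σ²/2)T) / (σ√T) = (ln(101.29/81.45) + (0.0542+0.4739²/2)·0.9026) / 0.450230 = (0.217998 + 0.150274) / 0.450230 = 0.817966
d₂ = d₁ − σ√T = 0.817966 − 0.450230 = 0.367736
e^{−rT} = e^{−0.0542·0.9026} = 0.952256
N(d₁) = 0.793312,  N(d₂) = 0.643465
Call price V = S·N(d₁) − K·e^{−rT}·N(d₂) = 80.354541 − 49.907971 = 30.446571
φ(d₁) = (1/√(2π))·e^{−d₁²/2} = 0.285512
Θ = −S·φ(d₁)·σ/(2√T) − r·K·e^{−rT}·N(d₂) = −7.212724 − 2.705012 = -9.917736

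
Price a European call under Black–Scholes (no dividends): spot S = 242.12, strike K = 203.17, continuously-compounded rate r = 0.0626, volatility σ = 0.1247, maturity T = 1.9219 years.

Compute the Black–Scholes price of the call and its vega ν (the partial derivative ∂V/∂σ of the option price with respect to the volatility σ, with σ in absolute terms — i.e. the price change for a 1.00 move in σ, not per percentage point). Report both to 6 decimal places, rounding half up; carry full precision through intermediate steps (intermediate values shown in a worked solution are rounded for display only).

price = 62.622149
ν = 26.646866

σ√T = 0.1247·√1.9219 = 0.172875
d₁ = (ln(S/K) + (r+σ²/2)T) / (σ√T) = (ln(242.12/203.17) + (0.0626+0.1247²/2)·1.9219) / 0.172875 = (0.175390 + 0.135254) / 0.172875 = 1.796931
d₂ = d₁ − σ√T = 1.796931 − 0.172875 = 1.624056
e^{−rT} = e^{−0.0626·1.9219} = 0.886645
N(d₁) = 0.963827,  N(d₂) = 0.947818
Call price V = S·N(d₁) − K·e^{−rT}·N(d₂) = 233.361724 − 170.739575 = 62.622149
φ(d₁) = (1/√(2π))·e^{−d₁²/2} = 0.079387
ν = S·φ(d₁)·√T = 26.646866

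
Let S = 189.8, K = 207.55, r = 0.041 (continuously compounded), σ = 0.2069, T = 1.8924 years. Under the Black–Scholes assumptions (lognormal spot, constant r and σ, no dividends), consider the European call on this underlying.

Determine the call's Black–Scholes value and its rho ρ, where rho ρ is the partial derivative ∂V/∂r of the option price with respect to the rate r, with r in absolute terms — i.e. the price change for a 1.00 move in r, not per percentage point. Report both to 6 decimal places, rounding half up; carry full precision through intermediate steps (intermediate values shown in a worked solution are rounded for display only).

price = 20.497163
ρ = 155.220139

σ√T = 0.2069·√1.8924 = 0.284621
d₁ = (ln(S/K) + (r+σ²/2)T) / (σ√T) = (ln(189.8/207.55) + (0.041+0.2069²/2)·1.8924) / 0.284621 = (-0.089401 + 0.118093) / 0.284621 = 0.100806
d₂ = d₁ − σ√T = 0.100806 − 0.284621 = -0.183815
e^{−rT} = e^{−0.041·1.8924} = 0.925345
N(d₁) = 0.540148,  N(d₂) = 0.427079
Call price V = S·N(d₁) − K·e^{−rT}·N(d₂) = 102.520064 − 82.022901 = 20.497163
ρ = K·T·e^{−rT}·N(d₂) = 155.220139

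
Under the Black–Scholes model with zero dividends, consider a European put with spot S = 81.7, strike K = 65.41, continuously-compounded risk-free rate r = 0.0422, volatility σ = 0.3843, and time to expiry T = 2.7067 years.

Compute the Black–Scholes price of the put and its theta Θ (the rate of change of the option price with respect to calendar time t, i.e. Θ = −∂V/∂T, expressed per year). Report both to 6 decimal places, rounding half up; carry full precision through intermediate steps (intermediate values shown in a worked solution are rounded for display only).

price = 7.996799
Θ = -1.635524

σ√T = 0.3843·√2.7067 = 0.632252
d₁ = (ln(S/K) + (r+σ²/2)T) / (σ√T) = (ln(81.7/65.41) + (0.0422+0.3843²/2)·2.7067) / 0.632252 = (0.222379 + 0.314094) / 0.632252 = 0.848511
d₂ = d₁ − σ√T = 0.848511 − 0.632252 = 0.216259
e^{−rT} = e^{−0.0422·2.7067} = 0.892059
N(−d₁) = 0.198077,  N(−d₂) = 0.414393
Put price V = K·e^{−rT}·N(−d₂) − S·N(−d₁) = 24.179666 − 16.182867 = 7.996799
φ(d₁) = (1/√(2π))·e^{−d₁²/2} = 0.278337
Θ = −S·φ(d₁)·σ/(2√T) + r·K·e^{−rT}·N(−d₂) = −2.655906 + 1.020382 = -1.635524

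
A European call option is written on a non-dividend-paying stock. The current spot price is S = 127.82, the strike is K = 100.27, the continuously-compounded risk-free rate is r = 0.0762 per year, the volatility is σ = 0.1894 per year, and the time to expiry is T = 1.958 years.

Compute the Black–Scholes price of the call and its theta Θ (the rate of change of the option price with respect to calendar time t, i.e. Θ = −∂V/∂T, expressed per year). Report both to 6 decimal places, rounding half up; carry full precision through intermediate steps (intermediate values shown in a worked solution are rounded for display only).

price = 42.298393
Θ = -6.937306

σ√T = 0.1894·√1.958 = 0.265025
d₁ = (ln(S/K) + (r+σ²/2)T) / (σ√T) = (ln(127.82/100.27) + (0.0762+0.1894²/2)·1.958) / 0.265025 = (0.242756 + 0.184319) / 0.265025 = 1.611454
d₂ = d₁ − σ√T = 1.611454 − 0.265025 = 1.346429
e^{−rT} = e^{−0.0762·1.958} = 0.861397
N(d₁) = 0.946460,  N(d₂) = 0.910918
Call price V = S·N(d₁) − K·e^{−rT}·N(d₂) = 120.976468 − 78.678074 = 42.298393
φ(d₁) = (1/√(2π))·e^{−d₁²/2} = 0.108899
Θ = −S·φ(d₁)·σ/(2√T) − r·K·e^{−rT}·N(d₂) = −0.942037 − 5.995269 = -6.937306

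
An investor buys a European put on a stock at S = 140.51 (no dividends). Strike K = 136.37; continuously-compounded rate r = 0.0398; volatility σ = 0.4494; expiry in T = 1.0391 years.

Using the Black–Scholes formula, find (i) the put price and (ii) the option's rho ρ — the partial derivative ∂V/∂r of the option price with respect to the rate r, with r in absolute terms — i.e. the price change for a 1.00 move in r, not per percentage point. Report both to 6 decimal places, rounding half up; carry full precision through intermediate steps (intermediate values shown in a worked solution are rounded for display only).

price = 20.039948
ρ = -71.963182

σ√T = 0.4494·√1.0391 = 0.458102
d₁ = (ln(S/K) + (r+σ²/2)T) / (σ√T) = (ln(140.51/136.37) + (0.0398+0.4494²/2)·1.0391) / 0.458102 = (0.029907 + 0.146285) / 0.458102 = 0.384612
d₂ = d₁ − σ√T = 0.384612 − 0.458102 = -0.073489
e^{−rT} = e^{−0.0398·1.0391} = 0.959487
N(−d₁) = 0.350262,  N(−d₂) = 0.529292
Put price V = K·e^{−rT}·N(−d₂) − S·N(−d₁) = 69.255300 − 49.215352 = 20.039948
ρ = −K·T·e^{−rT}·N(−d₂) = -71.963182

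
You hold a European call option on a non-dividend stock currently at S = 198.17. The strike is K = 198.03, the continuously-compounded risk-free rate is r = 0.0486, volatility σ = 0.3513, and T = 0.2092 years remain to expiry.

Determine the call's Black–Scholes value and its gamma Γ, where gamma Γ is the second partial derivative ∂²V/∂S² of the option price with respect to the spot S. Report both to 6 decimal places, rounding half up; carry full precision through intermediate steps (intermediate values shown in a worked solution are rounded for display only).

σ√T = 0.3513·√0.2092 = 0.160679
d₁ = (ln(S/K) + (r+σ²/2)T) / (σ√T) = (ln(198.17/198.03) + (0.0486+0.3513²/2)·0.2092) / 0.160679 = (0.000707 + 0.023076) / 0.160679 = 0.148014
d₂ = d₁ − σ√T = 0.148014 − 0.160679 = -0.012665
e^{−rT} = e^{−0.0486·0.2092} = 0.989884
N(d₁) = 0.558834,  N(d₂) = 0.494947
Call price V = S·N(d₁) − K·e^{−rT}·N(d₂) = 110.744143 − 97.022969 = 13.721174
φ(d₁) = (1/√(2π))·e^{−d₁²/2} = 0.394596
Γ = φ(d₁) / (S·σ·√T) = 0.012392

price = 13.721174
Γ = 0.012392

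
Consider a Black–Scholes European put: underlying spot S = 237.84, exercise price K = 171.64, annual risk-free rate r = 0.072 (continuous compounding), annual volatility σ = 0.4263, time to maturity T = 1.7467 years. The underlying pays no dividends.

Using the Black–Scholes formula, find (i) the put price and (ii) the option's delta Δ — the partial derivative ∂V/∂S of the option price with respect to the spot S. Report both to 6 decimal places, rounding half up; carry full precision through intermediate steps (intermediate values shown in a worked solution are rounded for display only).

price = 12.504483
Δ = -0.139206

σ√T = 0.4263·√1.7467 = 0.563410
d₁ = (ln(S/K) + (r+σ²/2)T) / (σ√T) = (ln(237.84/171.64) + (0.072+0.4263²/2)·1.7467) / 0.563410 = (0.326199 + 0.284478) / 0.563410 = 1.083894
d₂ = d₁ − σ√T = 1.083894 − 0.563410 = 0.520484
e^{−rT} = e^{−0.072·1.7467} = 0.881824
N(−d₁) = 0.139206,  N(−d₂) = 0.301363
Put price V = K·e^{−rT}·N(−d₂) − S·N(−d₁) = 45.613210 − 33.108726 = 12.504483
Δ = −N(−d₁) = -0.139206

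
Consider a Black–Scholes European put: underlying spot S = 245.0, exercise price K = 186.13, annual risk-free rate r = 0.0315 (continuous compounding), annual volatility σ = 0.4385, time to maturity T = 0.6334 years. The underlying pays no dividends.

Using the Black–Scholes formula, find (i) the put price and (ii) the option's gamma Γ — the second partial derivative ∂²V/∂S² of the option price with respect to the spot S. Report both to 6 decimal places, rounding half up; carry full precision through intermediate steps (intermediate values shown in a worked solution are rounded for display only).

σ√T = 0.4385·√0.6334 = 0.348986
d₁ = (ln(S/K) + (r+σ²/2)T) / (σ√T) = (ln(245.0/186.13) + (0.0315+0.4385²/2)·0.6334) / 0.348986 = (0.274813 + 0.080848) / 0.348986 = 1.019125
d₂ = d₁ − σ√T = 1.019125 − 0.348986 = 0.670138
e^{−rT} = e^{−0.0315·0.6334} = 0.980246
N(−d₁) = 0.154072,  N(−d₂) = 0.251385
Put price V = K·e^{−rT}·N(−d₂) − S·N(−d₁) = 45.865952 − 37.747615 = 8.118338
φ(d₁) = (1/√(2π))·e^{−d₁²/2} = 0.237344
Γ = φ(d₁) / (S·σ·√T) = 0.002776

price = 8.118338
Γ = 0.002776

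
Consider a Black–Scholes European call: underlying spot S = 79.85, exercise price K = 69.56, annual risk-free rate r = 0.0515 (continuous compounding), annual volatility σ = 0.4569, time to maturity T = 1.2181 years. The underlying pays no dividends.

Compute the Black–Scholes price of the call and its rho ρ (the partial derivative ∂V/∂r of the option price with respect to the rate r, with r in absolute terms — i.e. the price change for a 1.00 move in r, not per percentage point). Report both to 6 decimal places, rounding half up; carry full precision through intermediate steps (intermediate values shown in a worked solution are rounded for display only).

σ√T = 0.4569·√1.2181 = 0.504269
d₁ = (ln(S/K) + (r+σ²/2)T) / (σ√T) = (ln(79.85/69.56) + (0.0515+0.4569²/2)·1.2181) / 0.504269 = (0.137960 + 0.189876) / 0.504269 = 0.650121
d₂ = d₁ − σ√T = 0.650121 − 0.504269 = 0.145852
e^{−rT} = e^{−0.0515·1.2181} = 0.939195
N(d₁) = 0.742193,  N(d₂) = 0.557981
Call price V = S·N(d₁) − K·e^{−rT}·N(d₂) = 59.264109 − 36.453107 = 22.811002
ρ = K·T·e^{−rT}·N(d₂) = 44.403530

price = 22.811002
ρ = 44.403530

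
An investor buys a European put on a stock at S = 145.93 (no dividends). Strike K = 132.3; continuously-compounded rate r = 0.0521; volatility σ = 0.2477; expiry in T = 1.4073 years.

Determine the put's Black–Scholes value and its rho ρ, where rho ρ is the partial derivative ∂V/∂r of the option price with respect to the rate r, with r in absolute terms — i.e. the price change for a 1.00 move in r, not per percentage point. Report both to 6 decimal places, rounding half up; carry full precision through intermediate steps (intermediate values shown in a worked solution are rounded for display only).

σ√T = 0.2477·√1.4073 = 0.293846
d₁ = (ln(S/K) + (r+σ²/2)T) / (σ√T) = (ln(145.93/132.3) + (0.0521+0.2477²/2)·1.4073) / 0.293846 = (0.098055 + 0.116493) / 0.293846 = 0.730138
d₂ = d₁ − σ√T = 0.730138 − 0.293846 = 0.436292
e^{−rT} = e^{−0.0521·1.4073} = 0.929303
N(−d₁) = 0.232653,  N(−d₂) = 0.331312
Put price V = K·e^{−rT}·N(−d₂) − S·N(−d₁) = 40.733785 − 33.951033 = 6.782751
ρ = −K·T·e^{−rT}·N(−d₂) = -57.324655

price = 6.782751
ρ = -57.324655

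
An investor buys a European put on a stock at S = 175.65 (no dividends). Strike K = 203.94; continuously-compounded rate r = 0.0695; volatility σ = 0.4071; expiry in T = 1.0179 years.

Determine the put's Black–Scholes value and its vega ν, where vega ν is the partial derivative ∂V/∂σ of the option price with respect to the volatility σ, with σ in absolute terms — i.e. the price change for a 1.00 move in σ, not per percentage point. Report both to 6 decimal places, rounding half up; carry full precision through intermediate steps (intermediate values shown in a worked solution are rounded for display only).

σ√T = 0.4071·√1.0179 = 0.410727
d₁ = (ln(S/K) + (r+σ²/2)T) / (σ√T) = (ln(175.65/203.94) + (0.0695+0.4071²/2)·1.0179) / 0.410727 = (-0.149332 + 0.155093) / 0.410727 = 0.014024
d₂ = d₁ − σ√T = 0.014024 − 0.410727 = -0.396703
e^{−rT} = e^{−0.0695·1.0179} = 0.931700
N(−d₁) = 0.494405,  N(−d₂) = 0.654207
Put price V = K·e^{−rT}·N(−d₂) − S·N(−d₁) = 124.306476 − 86.842303 = 37.464173
φ(d₁) = (1/√(2π))·e^{−d₁²/2} = 0.398903
ν = S·φ(d₁)·√T = 70.691642

price = 37.464173
ν = 70.691642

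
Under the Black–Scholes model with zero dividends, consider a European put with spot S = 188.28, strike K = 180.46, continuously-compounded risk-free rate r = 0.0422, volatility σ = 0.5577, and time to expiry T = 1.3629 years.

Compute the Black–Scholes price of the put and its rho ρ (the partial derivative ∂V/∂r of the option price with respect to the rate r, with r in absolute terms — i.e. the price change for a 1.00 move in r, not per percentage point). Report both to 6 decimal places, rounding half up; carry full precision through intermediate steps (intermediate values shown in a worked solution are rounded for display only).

σ√T = 0.5577·√1.3629 = 0.651077
d₁ = (ln(S/K) + (r+σ²/2)T) / (σ√T) = (ln(188.28/180.46) + (0.0422+0.5577²/2)·1.3629) / 0.651077 = (0.042421 + 0.269465) / 0.651077 = 0.479031
d₂ = d₁ − σ√T = 0.479031 − 0.651077 = -0.172046
e^{−rT} = e^{−0.0422·1.3629} = 0.944108
N(−d₁) = 0.315958,  N(−d₂) = 0.568299
Put price V = K·e^{−rT}·N(−d₂) − S·N(−d₁) = 96.823326 − 59.488617 = 37.334709
ρ = −K·T·e^{−rT}·N(−d₂) = -131.960511

price = 37.334709
ρ = -131.960511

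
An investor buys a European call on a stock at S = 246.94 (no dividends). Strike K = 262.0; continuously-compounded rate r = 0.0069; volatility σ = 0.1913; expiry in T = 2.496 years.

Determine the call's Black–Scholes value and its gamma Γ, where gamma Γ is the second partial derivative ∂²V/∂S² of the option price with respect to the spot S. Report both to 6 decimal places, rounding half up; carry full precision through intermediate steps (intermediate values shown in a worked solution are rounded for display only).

σ√T = 0.1913·√2.496 = 0.302230
d₁ = (ln(S/K) + (r+σ²/2)T) / (σ√T) = (ln(246.94/262.0) + (0.0069+0.1913²/2)·2.496) / 0.302230 = (-0.059199 + 0.062894) / 0.302230 = 0.012225
d₂ = d₁ − σ√T = 0.012225 − 0.302230 = -0.290005
e^{−rT} = e^{−0.0069·2.496} = 0.982925
N(d₁) = 0.504877,  N(d₂) = 0.385906
Call price V = S·N(d₁) − K·e^{−rT}·N(d₂) = 124.674297 − 99.381028 = 25.293270
φ(d₁) = (1/√(2π))·e^{−d₁²/2} = 0.398912
Γ = φ(d₁) / (S·σ·√T) = 0.005345

price = 25.293270
Γ = 0.005345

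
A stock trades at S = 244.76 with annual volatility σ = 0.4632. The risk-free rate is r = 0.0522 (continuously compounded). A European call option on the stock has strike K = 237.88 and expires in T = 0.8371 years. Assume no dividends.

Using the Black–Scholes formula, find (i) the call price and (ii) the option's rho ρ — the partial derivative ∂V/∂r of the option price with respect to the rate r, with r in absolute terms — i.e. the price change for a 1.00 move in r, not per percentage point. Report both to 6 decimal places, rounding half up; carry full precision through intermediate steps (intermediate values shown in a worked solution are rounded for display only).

σ√T = 0.4632·√0.8371 = 0.423796
d₁ = (ln(S/K) + (r+σ²/2)T) / (σ√T) = (ln(244.76/237.88) + (0.0522+0.4632²/2)·0.8371) / 0.423796 = (0.028512 + 0.133498) / 0.423796 = 0.382283
d₂ = d₁ − σ√T = 0.382283 − 0.423796 = -0.041513
e^{−rT} = e^{−0.0522·0.8371} = 0.957244
N(d₁) = 0.648874,  N(d₂) = 0.483443
Call price V = S·N(d₁) − K·e^{−rT}·N(d₂) = 158.818455 − 110.084519 = 48.733936
ρ = K·T·e^{−rT}·N(d₂) = 92.151751

price = 48.733936
ρ = 92.151751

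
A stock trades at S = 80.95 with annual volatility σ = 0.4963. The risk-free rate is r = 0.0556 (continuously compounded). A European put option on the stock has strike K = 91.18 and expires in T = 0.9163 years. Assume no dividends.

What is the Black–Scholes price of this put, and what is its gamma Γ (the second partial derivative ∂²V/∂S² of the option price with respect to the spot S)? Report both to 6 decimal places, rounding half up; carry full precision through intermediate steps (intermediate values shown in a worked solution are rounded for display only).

price = 18.743061
Γ = 0.010328

σ√T = 0.4963·√0.9163 = 0.475076
d₁ = (ln(S/K) + (r+σ²/2)T) / (σ√T) = (ln(80.95/91.18) + (0.0556+0.4963²/2)·0.9163) / 0.475076 = (-0.119004 + 0.163795) / 0.475076 = 0.094282
d₂ = d₁ − σ√T = 0.094282 − 0.475076 = -0.380794
e^{−rT} = e^{−0.0556·0.9163} = 0.950330
N(−d₁) = 0.462443,  N(−d₂) = 0.648322
Put price V = K·e^{−rT}·N(−d₂) − S·N(−d₁) = 56.177795 − 37.434734 = 18.743061
φ(d₁) = (1/√(2π))·e^{−d₁²/2} = 0.397173
Γ = φ(d₁) / (S·σ·√T) = 0.010328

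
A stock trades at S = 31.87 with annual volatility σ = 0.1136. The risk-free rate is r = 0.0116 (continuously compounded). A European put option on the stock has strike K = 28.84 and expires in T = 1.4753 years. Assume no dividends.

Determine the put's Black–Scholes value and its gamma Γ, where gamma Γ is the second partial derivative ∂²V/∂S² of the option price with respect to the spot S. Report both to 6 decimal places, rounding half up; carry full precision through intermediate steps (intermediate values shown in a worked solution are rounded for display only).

σ√T = 0.1136·√1.4753 = 0.137981
d₁ = (ln(S/K) + (r+σ²/2)T) / (σ√T) = (ln(31.87/28.84) + (0.0116+0.1136²/2)·1.4753) / 0.137981 = (0.099902 + 0.026633) / 0.137981 = 0.917046
d₂ = d₁ − σ√T = 0.917046 − 0.137981 = 0.779065
e^{−rT} = e^{−0.0116·1.4753} = 0.983032
N(−d₁) = 0.179559,  N(−d₂) = 0.217971
Put price V = K·e^{−rT}·N(−d₂) − S·N(−d₁) = 6.179612 − 5.722557 = 0.457055
φ(d₁) = (1/√(2π))·e^{−d₁²/2} = 0.261996
Γ = φ(d₁) / (S·σ·√T) = 0.059579

price = 0.457055
Γ = 0.059579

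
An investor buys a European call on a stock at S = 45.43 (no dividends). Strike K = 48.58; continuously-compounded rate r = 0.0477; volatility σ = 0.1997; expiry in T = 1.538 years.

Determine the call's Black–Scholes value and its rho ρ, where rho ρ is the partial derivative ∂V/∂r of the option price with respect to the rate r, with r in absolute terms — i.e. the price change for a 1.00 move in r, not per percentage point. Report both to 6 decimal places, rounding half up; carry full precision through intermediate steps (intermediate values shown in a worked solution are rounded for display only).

price = 4.607654
ρ = 31.997093

σ√T = 0.1997·√1.538 = 0.247660
d₁ = (ln(S/K) + (r+σ²/2)T) / (σ√T) = (ln(45.43/48.58) + (0.0477+0.1997²/2)·1.538) / 0.247660 = (-0.067039 + 0.104030) / 0.247660 = 0.149362
d₂ = d₁ − σ√T = 0.149362 − 0.247660 = -0.098298
e^{−rT} = e^{−0.0477·1.538} = 0.929264
N(d₁) = 0.559366,  N(d₂) = 0.460848
Call price V = S·N(d₁) − K·e^{−rT}·N(d₂) = 25.412006 − 20.804352 = 4.607654
ρ = K·T·e^{−rT}·N(d₂) = 31.997093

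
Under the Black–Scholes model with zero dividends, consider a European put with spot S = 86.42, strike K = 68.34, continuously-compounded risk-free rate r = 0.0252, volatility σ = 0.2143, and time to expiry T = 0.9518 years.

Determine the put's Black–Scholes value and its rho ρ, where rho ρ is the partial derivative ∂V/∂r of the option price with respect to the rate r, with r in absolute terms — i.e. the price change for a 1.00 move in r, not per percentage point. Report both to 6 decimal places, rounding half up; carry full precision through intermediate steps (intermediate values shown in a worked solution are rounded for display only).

σ√T = 0.2143·√0.9518 = 0.209072
d₁ = (ln(S/K) + (r+σ²/2)T) / (σ√T) = (ln(86.42/68.34) + (0.0252+0.2143²/2)·0.9518) / 0.209072 = (0.234724 + 0.045841) / 0.209072 = 1.341955
d₂ = d₁ − σ√T = 1.341955 − 0.209072 = 1.132884
e^{−rT} = e^{−0.0252·0.9518} = 0.976300
N(−d₁) = 0.089805,  N(−d₂) = 0.128632
Put price V = K·e^{−rT}·N(−d₂) − S·N(−d₁) = 8.582342 − 7.760971 = 0.821371
ρ = −K·T·e^{−rT}·N(−d₂) = -8.168673

price = 0.821371
ρ = -8.168673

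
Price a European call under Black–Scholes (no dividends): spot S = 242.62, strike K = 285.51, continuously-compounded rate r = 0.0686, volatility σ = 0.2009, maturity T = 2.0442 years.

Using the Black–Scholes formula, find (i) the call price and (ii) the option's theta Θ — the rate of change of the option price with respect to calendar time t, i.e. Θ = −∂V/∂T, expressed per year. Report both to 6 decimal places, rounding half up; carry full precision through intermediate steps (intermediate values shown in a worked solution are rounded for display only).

σ√T = 0.2009·√2.0442 = 0.287238
d₁ = (ln(S/K) + (r+σ²/2)T) / (σ√T) = (ln(242.62/285.51) + (0.0686+0.2009²/2)·2.0442) / 0.287238 = (-0.162781 + 0.181485) / 0.287238 = 0.065118
d₂ = d₁ − σ√T = 0.065118 − 0.287238 = -0.222120
e^{−rT} = e^{−0.0686·2.0442} = 0.869156
N(d₁) = 0.525960,  N(d₂) = 0.412110
Call price V = S·N(d₁) − K·e^{−rT}·N(d₂) = 127.608386 − 102.266327 = 25.342058
φ(d₁) = (1/√(2π))·e^{−d₁²/2} = 0.398097
Θ = −S·φ(d₁)·σ/(2√T) − r·K·e^{−rT}·N(d₂) = −6.785848 − 7.015470 = -13.801318

price = 25.342058
Θ = -13.801318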